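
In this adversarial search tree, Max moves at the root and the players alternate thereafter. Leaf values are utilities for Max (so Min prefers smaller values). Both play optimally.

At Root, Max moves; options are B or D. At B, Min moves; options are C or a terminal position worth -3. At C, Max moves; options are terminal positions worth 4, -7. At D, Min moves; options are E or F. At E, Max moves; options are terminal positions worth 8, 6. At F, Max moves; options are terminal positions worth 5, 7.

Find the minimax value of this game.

7

C (Max): max(4, -7) = 4
B (Min): min(4, -3) = -3
E (Max): max(8, 6) = 8
F (Max): max(5, 7) = 7
D (Min): min(8, 7) = 7
Root (Max): max(-3, 7) = 7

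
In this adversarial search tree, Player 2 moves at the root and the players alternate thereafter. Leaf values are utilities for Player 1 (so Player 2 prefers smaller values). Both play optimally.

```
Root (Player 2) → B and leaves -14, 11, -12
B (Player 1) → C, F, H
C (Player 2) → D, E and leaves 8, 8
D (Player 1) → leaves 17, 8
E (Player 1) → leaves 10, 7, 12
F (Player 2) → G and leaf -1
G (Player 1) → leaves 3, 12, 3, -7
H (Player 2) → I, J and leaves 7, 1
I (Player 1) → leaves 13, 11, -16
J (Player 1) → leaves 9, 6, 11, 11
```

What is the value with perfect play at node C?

D: max(17, 8) = 17
E: max(10, 7, 12) = 12
C: min(17, 12, 8, 8) = 8

8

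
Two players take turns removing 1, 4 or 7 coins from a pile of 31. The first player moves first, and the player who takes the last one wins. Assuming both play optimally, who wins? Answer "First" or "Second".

First

i:   0  1  2  3  4  5  6  7  8  9 10 11 12 13 14 15 16 17 18 19 20 21 22 23 24 25 26 27 28 29 30 31
     L  W  L  W  W  L  W  W  L  W  L  W  W  L  W  W  L  W  L  W  W  L  W  W  L  W  L  W  W  L  W  W
Position 31 is W, so the first player wins.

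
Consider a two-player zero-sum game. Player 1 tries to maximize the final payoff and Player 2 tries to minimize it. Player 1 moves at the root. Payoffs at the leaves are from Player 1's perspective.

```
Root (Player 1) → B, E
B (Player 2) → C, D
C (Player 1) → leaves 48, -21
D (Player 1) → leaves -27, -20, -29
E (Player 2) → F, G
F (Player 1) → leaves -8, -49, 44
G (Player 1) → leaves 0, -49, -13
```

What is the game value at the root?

C (Player 1): max(48, -21) = 48
D (Player 1): max(-27, -20, -29) = -20
B (Player 2): min(48, -20) = -20
F (Player 1): max(-8, -49, 44) = 44
G (Player 1): max(0, -49, -13) = 0
E (Player 2): min(44, 0) = 0
Root (Player 1): max(-20, 0) = 0

0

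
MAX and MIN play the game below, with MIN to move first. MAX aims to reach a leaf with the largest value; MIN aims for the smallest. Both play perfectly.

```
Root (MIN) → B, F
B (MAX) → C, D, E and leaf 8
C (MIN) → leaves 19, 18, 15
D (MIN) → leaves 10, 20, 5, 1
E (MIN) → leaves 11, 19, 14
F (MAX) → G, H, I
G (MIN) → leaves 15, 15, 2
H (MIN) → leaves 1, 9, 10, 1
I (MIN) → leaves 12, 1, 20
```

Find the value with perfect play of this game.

2

C (MIN): min(19, 18, 15) = 15
D (MIN): min(10, 20, 5, 1) = 1
E (MIN): min(11, 19, 14) = 11
B (MAX): max(15, 1, 11, 8) = 15
G (MIN): min(15, 15, 2) = 2
H (MIN): min(1, 9, 10, 1) = 1
I (MIN): min(12, 1, 20) = 1
F (MAX): max(2, 1, 1) = 2
Root (MIN): min(15, 2) = 2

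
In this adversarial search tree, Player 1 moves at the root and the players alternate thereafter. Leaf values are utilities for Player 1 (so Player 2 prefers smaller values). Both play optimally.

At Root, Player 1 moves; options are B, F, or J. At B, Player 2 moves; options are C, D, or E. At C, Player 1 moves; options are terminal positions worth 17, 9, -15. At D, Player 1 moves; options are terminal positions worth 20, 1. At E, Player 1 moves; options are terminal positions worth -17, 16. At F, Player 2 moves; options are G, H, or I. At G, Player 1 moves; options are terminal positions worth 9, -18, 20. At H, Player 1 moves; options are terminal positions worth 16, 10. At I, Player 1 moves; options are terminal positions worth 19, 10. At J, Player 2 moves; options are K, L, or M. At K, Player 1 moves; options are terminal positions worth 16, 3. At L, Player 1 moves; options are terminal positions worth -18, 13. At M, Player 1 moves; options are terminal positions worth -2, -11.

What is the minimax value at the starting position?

16

C (Player 1): max(17, 9, -15) = 17
D (Player 1): max(20, 1) = 20
E (Player 1): max(-17, 16) = 16
B (Player 2): min(17, 20, 16) = 16
G (Player 1): max(9, -18, 20) = 20
H (Player 1): max(16, 10) = 16
I (Player 1): max(19, 10) = 19
F (Player 2): min(20, 16, 19) = 16
K (Player 1): max(16, 3) = 16
L (Player 1): max(-18, 13) = 13
M (Player 1): max(-2, -11) = -2
J (Player 2): min(16, 13, -2) = -2
Root (Player 1): max(16, 16, -2) = 16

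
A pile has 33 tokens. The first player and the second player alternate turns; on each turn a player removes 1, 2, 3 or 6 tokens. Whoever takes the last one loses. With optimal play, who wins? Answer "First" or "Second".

W/L table (W = player to move can force a win):
i:   0  1  2  3  4  5  6  7  8  9 10 11 12 13 14 15 16 17 18 19 20 21 22 23 24 25 26 27 28 29 30 31 32 33
     W  L  W  W  W  L  W  W  W  L  W  W  W  L  W  W  W  L  W  W  W  L  W  W  W  L  W  W  W  L  W  W  W  L
Position 33 is L, so the second player wins.

Second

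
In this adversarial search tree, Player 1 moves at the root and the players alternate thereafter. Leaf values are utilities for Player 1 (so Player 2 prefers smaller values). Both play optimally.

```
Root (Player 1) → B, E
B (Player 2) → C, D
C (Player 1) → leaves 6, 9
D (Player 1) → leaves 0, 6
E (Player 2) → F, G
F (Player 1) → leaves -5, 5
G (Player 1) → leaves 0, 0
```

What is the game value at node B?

C: max(6, 9) = 9
D: max(0, 6) = 6
B: min(9, 6) = 6

6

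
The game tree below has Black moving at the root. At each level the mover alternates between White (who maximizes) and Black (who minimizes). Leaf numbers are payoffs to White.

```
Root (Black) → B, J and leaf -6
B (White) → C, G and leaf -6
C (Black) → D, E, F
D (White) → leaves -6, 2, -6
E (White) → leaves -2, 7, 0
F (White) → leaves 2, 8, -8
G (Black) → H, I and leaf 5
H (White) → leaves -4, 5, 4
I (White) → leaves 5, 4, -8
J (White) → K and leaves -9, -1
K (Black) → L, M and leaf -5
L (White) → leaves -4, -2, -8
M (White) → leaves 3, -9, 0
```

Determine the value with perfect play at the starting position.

D (White): max(-6, 2, -6) = 2
E (White): max(-2, 7, 0) = 7
F (White): max(2, 8, -8) = 8
C (Black): min(2, 7, 8) = 2
H (White): max(-4, 5, 4) = 5
I (White): max(5, 4, -8) = 5
G (Black): min(5, 5, 5) = 5
B (White): max(2, 5, -6) = 5
L (White): max(-4, -2, -8) = -2
M (White): max(3, -9, 0) = 3
K (Black): min(-2, 3, -5) = -5
J (White): max(-5, -9, -1) = -1
Root (Black): min(5, -1, -6) = -6

-6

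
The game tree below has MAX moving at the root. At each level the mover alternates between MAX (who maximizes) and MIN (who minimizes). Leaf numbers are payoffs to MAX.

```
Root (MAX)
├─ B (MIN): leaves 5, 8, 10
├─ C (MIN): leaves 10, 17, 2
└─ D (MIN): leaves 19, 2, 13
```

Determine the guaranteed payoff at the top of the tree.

B (MIN): min(5, 8, 10) = 5
C (MIN): min(10, 17, 2) = 2
D (MIN): min(19, 2, 13) = 2
Root (MAX): max(5, 2, 2) = 5

5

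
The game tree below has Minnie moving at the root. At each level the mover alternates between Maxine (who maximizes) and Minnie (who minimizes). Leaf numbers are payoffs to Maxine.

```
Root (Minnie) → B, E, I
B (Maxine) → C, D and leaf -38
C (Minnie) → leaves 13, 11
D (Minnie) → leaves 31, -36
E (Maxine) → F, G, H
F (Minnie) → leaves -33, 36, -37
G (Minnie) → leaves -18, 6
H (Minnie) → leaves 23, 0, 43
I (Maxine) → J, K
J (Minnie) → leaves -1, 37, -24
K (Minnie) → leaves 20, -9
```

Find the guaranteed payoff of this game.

-9

C (Minnie): min(13, 11) = 11
D (Minnie): min(31, -36) = -36
B (Maxine): max(11, -36, -38) = 11
F (Minnie): min(-33, 36, -37) = -37
G (Minnie): min(-18, 6) = -18
H (Minnie): min(23, 0, 43) = 0
E (Maxine): max(-37, -18, 0) = 0
J (Minnie): min(-1, 37, -24) = -24
K (Minnie): min(20, -9) = -9
I (Maxine): max(-24, -9) = -9
Root (Minnie): min(11, 0, -9) = -9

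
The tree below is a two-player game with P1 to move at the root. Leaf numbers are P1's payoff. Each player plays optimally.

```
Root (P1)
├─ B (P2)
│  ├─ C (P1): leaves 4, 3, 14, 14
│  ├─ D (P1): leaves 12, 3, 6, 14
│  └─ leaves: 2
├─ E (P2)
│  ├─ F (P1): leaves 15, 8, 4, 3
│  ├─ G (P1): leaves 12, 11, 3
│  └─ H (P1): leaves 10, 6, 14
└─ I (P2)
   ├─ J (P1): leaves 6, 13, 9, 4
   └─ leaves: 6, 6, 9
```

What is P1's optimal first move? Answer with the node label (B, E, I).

E

C (P1): max(4, 3, 14, 14) = 14
D (P1): max(12, 3, 6, 14) = 14
B (P2): min(14, 14, 2) = 2
F (P1): max(15, 8, 4, 3) = 15
G (P1): max(12, 11, 3) = 12
H (P1): max(10, 6, 14) = 14
E (P2): min(15, 12, 14) = 12
J (P1): max(6, 13, 9, 4) = 13
I (P2): min(13, 6, 6, 9) = 6
Root (P1): max(2, 12, 6) = 12
P1 picks the child with the highest value: E (value 12).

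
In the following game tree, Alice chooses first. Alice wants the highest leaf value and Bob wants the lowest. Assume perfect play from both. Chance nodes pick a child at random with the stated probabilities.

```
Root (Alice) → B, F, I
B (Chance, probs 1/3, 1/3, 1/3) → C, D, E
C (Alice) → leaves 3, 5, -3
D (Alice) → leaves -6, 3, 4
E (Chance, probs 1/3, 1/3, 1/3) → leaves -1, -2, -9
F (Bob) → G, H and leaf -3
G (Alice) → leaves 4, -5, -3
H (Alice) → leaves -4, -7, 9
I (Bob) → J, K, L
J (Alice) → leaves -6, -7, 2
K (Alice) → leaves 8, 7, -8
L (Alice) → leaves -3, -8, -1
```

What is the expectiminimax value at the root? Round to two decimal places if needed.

1.67

C (Alice): max(3, 5, -3) = 5
D (Alice): max(-6, 3, 4) = 4
E (Chance): 1/3·-1 + 1/3·-2 + 1/3·-9 = -4
B (Chance): 1/3·5 + 1/3·4 + 1/3·-4 = 1.67
G (Alice): max(4, -5, -3) = 4
H (Alice): max(-4, -7, 9) = 9
F (Bob): min(4, 9, -3) = -3
J (Alice): max(-6, -7, 2) = 2
K (Alice): max(8, 7, -8) = 8
L (Alice): max(-3, -8, -1) = -1
I (Bob): min(2, 8, -1) = -1
Root (Alice): max(1.67, -3, -1) = 1.67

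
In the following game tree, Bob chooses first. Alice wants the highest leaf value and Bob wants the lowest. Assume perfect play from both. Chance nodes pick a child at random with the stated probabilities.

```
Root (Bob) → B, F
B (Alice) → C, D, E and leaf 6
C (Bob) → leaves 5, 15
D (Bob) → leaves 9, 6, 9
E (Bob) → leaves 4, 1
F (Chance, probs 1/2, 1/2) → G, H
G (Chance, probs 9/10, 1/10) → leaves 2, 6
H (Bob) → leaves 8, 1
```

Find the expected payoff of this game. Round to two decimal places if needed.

1.7

C (Bob): min(5, 15) = 5
D (Bob): min(9, 6, 9) = 6
E (Bob): min(4, 1) = 1
B (Alice): max(5, 6, 1, 6) = 6
G (Chance): 9/10·2 + 1/10·6 = 2.4
H (Bob): min(8, 1) = 1
F (Chance): 1/2·2.4 + 1/2·1 = 1.7
Root (Bob): min(6, 1.7) = 1.7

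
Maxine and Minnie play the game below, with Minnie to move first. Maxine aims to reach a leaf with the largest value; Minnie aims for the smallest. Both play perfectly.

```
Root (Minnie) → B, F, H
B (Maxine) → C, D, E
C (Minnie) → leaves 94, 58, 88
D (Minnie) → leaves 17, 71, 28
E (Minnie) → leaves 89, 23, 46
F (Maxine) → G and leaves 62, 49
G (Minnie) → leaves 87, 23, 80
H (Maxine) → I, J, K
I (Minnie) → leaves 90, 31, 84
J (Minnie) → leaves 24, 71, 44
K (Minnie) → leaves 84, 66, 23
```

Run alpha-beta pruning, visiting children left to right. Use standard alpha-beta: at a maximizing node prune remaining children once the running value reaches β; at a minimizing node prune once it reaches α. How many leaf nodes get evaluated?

17

C [α=-∞,β=+∞]: v=58
D [α=58,β=+∞]: v=17 after child 1 ≤ α → α-cutoff, skip 2
E [α=58,β=+∞]: v=23 after child 2 ≤ α → α-cutoff, skip 1
B [α=-∞,β=+∞]: v=58
G [α=-∞,β=58]: v=23
F [α=-∞,β=58]: v=62 after child 2 ≥ β → β-cutoff, skip 1
I [α=-∞,β=58]: v=31
J [α=31,β=58]: v=24 after child 1 ≤ α → α-cutoff, skip 2
K [α=31,β=58]: v=23
H [α=-∞,β=58]: v=31
Root [α=-∞,β=+∞]: v=31
Leaves evaluated: 17 of 23.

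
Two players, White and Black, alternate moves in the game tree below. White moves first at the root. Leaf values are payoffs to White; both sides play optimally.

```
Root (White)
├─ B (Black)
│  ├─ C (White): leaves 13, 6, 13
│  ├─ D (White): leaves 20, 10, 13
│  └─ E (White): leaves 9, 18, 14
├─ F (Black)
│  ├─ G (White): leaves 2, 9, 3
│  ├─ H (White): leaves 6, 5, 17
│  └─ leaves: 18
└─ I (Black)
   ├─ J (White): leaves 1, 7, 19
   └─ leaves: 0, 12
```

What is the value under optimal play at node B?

C: max(13, 6, 13) = 13
D: max(20, 10, 13) = 20
E: max(9, 18, 14) = 18
B: min(13, 20, 18) = 13

13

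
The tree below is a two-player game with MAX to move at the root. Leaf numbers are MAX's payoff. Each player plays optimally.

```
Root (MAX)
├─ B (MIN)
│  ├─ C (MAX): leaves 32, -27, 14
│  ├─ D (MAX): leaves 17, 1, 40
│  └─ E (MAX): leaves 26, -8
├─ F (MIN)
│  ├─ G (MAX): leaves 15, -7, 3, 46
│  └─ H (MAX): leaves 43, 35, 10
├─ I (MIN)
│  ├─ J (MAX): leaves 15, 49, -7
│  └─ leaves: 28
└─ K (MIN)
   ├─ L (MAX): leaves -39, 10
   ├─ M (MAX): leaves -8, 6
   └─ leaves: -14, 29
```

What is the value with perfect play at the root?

43

C (MAX): max(32, -27, 14) = 32
D (MAX): max(17, 1, 40) = 40
E (MAX): max(26, -8) = 26
B (MIN): min(32, 40, 26) = 26
G (MAX): max(15, -7, 3, 46) = 46
H (MAX): max(43, 35, 10) = 43
F (MIN): min(46, 43) = 43
J (MAX): max(15, 49, -7) = 49
I (MIN): min(49, 28) = 28
L (MAX): max(-39, 10) = 10
M (MAX): max(-8, 6) = 6
K (MIN): min(10, 6, -14, 29) = -14
Root (MAX): max(26, 43, 28, -14) = 43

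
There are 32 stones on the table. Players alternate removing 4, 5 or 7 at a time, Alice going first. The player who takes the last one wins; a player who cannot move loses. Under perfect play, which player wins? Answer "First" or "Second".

W/L table (W = player to move can force a win):
i:   0  1  2  3  4  5  6  7  8  9 10 11 12 13 14 15 16 17 18 19 20 21 22 23 24 25 26 27 28 29 30 31 32
     L  L  L  L  W  W  W  W  W  W  W  L  L  L  L  W  W  W  W  W  W  W  L  L  L  L  W  W  W  W  W  W  W
Position 32 is W, so the first player wins.

First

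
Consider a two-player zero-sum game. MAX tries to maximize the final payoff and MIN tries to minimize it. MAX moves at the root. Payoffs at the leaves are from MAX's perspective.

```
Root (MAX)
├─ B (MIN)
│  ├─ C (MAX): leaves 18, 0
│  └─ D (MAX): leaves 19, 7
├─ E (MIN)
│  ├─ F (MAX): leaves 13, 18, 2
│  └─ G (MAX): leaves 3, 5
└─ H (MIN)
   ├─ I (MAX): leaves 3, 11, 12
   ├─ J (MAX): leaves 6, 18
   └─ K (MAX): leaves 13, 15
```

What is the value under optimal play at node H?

12

I: max(3, 11, 12) = 12
J: max(6, 18) = 18
K: max(13, 15) = 15
H: min(12, 18, 15) = 12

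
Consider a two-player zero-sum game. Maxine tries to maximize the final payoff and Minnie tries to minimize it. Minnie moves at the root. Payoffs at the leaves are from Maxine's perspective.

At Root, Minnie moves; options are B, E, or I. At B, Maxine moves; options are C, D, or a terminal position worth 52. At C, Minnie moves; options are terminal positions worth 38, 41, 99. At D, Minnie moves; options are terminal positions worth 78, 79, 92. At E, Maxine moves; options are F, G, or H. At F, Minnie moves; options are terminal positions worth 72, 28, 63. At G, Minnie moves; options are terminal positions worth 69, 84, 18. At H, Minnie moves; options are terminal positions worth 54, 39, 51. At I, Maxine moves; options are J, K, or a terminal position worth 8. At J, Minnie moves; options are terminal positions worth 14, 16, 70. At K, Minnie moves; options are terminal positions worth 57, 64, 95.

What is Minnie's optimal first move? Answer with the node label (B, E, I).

E

C (Minnie): min(38, 41, 99) = 38
D (Minnie): min(78, 79, 92) = 78
B (Maxine): max(38, 78, 52) = 78
F (Minnie): min(72, 28, 63) = 28
G (Minnie): min(69, 84, 18) = 18
H (Minnie): min(54, 39, 51) = 39
E (Maxine): max(28, 18, 39) = 39
J (Minnie): min(14, 16, 70) = 14
K (Minnie): min(57, 64, 95) = 57
I (Maxine): max(14, 57, 8) = 57
Root (Minnie): min(78, 39, 57) = 39
Minnie picks the child with the lowest value: E (value 39).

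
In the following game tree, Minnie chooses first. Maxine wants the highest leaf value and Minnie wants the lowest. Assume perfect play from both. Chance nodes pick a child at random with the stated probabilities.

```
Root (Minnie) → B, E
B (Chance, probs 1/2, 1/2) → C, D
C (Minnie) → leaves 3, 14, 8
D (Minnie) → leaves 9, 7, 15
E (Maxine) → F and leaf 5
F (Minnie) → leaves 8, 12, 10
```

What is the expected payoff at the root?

C (Minnie): min(3, 14, 8) = 3
D (Minnie): min(9, 7, 15) = 7
B (Chance): 1/2·3 + 1/2·7 = 5
F (Minnie): min(8, 12, 10) = 8
E (Maxine): max(8, 5) = 8
Root (Minnie): min(5, 8) = 5

5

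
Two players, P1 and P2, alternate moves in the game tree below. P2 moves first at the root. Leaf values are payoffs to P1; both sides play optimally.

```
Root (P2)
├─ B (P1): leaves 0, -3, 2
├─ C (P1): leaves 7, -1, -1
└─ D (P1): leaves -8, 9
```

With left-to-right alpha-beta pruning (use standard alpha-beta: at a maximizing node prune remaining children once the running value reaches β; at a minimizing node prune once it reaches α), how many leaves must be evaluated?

6

B [α=-∞,β=+∞]: v=2
C [α=-∞,β=2]: v=7 after child 1 ≥ β → β-cutoff, skip 2
D [α=-∞,β=2]: v=9
Root [α=-∞,β=+∞]: v=2
Leaves evaluated: 6 of 8.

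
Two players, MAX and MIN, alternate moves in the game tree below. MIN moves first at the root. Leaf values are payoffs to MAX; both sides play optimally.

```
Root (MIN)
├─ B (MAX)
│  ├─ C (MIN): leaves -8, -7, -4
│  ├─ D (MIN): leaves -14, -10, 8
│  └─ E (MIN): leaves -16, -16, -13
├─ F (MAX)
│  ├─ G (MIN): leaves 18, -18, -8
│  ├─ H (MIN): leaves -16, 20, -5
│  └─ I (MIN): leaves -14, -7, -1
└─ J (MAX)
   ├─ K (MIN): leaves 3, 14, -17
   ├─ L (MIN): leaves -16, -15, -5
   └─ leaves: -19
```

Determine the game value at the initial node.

-16

C (MIN): min(-8, -7, -4) = -8
D (MIN): min(-14, -10, 8) = -14
E (MIN): min(-16, -16, -13) = -16
B (MAX): max(-8, -14, -16) = -8
G (MIN): min(18, -18, -8) = -18
H (MIN): min(-16, 20, -5) = -16
I (MIN): min(-14, -7, -1) = -14
F (MAX): max(-18, -16, -14) = -14
K (MIN): min(3, 14, -17) = -17
L (MIN): min(-16, -15, -5) = -16
J (MAX): max(-17, -16, -19) = -16
Root (MIN): min(-8, -14, -16) = -16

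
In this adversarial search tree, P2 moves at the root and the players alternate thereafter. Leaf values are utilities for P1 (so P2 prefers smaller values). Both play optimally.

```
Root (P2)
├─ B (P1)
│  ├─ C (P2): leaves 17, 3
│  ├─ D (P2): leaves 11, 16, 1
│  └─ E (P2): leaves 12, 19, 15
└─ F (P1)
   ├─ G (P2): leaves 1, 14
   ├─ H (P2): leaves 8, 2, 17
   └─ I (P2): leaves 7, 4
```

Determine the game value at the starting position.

C (P2): min(17, 3) = 3
D (P2): min(11, 16, 1) = 1
E (P2): min(12, 19, 15) = 12
B (P1): max(3, 1, 12) = 12
G (P2): min(1, 14) = 1
H (P2): min(8, 2, 17) = 2
I (P2): min(7, 4) = 4
F (P1): max(1, 2, 4) = 4
Root (P2): min(12, 4) = 4

4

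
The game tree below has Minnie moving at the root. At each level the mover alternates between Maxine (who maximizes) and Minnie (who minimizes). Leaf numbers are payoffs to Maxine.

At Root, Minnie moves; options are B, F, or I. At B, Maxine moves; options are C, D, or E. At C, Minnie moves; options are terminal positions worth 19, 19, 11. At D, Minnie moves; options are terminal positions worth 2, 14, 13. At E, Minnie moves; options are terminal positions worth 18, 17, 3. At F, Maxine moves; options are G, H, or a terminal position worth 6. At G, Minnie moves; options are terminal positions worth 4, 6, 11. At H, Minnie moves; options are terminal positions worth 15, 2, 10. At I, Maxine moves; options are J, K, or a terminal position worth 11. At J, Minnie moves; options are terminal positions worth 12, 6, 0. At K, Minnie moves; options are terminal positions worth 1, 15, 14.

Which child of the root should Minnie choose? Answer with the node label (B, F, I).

C (Minnie): min(19, 19, 11) = 11
D (Minnie): min(2, 14, 13) = 2
E (Minnie): min(18, 17, 3) = 3
B (Maxine): max(11, 2, 3) = 11
G (Minnie): min(4, 6, 11) = 4
H (Minnie): min(15, 2, 10) = 2
F (Maxine): max(4, 2, 6) = 6
J (Minnie): min(12, 6, 0) = 0
K (Minnie): min(1, 15, 14) = 1
I (Maxine): max(0, 1, 11) = 11
Root (Minnie): min(11, 6, 11) = 6
Minnie picks the child with the lowest value: F (value 6).

F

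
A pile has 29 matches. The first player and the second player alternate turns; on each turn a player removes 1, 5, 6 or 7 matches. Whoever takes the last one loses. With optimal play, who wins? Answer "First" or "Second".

Positions where the player to move wins (W) vs loses (L):
i:   0  1  2  3  4  5  6  7  8  9 10 11 12 13 14 15 16 17 18 19 20 21 22 23 24 25 26 27 28 29
     W  L  W  L  W  L  W  W  W  W  W  W  W  L  W  L  W  L  W  W  W  W  W  W  W  L  W  L  W  L
Position 29 is L, so the second player wins.

Second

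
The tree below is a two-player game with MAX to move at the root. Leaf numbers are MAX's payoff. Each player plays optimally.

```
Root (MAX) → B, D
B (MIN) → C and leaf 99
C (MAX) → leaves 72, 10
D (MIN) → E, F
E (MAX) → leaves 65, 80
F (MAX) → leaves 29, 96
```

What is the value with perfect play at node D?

80

E: max(65, 80) = 80
F: max(29, 96) = 96
D: min(80, 96) = 80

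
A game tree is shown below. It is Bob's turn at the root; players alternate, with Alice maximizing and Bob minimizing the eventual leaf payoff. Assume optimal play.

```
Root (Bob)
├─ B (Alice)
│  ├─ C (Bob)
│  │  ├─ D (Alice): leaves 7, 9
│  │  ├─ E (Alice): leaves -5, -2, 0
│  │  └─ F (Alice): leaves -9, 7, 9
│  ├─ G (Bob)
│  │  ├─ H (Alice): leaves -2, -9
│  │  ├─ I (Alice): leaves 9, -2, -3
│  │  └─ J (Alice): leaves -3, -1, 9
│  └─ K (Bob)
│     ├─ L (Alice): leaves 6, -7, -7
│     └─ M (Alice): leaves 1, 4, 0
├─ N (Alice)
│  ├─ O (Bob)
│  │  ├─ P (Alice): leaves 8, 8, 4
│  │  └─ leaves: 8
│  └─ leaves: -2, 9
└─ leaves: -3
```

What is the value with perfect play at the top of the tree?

D (Alice): max(7, 9) = 9
E (Alice): max(-5, -2, 0) = 0
F (Alice): max(-9, 7, 9) = 9
C (Bob): min(9, 0, 9) = 0
H (Alice): max(-2, -9) = -2
I (Alice): max(9, -2, -3) = 9
J (Alice): max(-3, -1, 9) = 9
G (Bob): min(-2, 9, 9) = -2
L (Alice): max(6, -7, -7) = 6
M (Alice): max(1, 4, 0) = 4
K (Bob): min(6, 4) = 4
B (Alice): max(0, -2, 4) = 4
P (Alice): max(8, 8, 4) = 8
O (Bob): min(8, 8) = 8
N (Alice): max(8, -2, 9) = 9
Root (Bob): min(4, 9, -3) = -3

-3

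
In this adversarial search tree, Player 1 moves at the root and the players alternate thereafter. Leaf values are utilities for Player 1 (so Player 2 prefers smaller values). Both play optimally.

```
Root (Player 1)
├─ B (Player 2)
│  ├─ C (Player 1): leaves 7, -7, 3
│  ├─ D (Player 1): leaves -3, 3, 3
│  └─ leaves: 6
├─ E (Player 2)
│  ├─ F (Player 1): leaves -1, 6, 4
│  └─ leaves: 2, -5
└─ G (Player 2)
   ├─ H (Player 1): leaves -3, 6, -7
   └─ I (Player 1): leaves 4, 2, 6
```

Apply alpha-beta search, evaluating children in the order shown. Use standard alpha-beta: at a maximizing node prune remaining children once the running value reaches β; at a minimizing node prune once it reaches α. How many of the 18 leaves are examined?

C [α=-∞,β=+∞]: v=7
D [α=-∞,β=7]: v=3
B [α=-∞,β=+∞]: v=3
F [α=3,β=+∞]: v=6
E [α=3,β=+∞]: v=2 after child 2 ≤ α → α-cutoff, skip 1
H [α=3,β=+∞]: v=6
I [α=3,β=6]: v=6
G [α=3,β=+∞]: v=6
Root [α=-∞,β=+∞]: v=6
Leaves evaluated: 17 of 18.

17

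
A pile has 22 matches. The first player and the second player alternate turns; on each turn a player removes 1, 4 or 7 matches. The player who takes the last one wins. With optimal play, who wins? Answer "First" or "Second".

i:   0  1  2  3  4  5  6  7  8  9 10 11 12 13 14 15 16 17 18 19 20 21 22
     L  W  L  W  W  L  W  W  L  W  L  W  W  L  W  W  L  W  L  W  W  L  W
Position 22 is W, so the first player wins.

First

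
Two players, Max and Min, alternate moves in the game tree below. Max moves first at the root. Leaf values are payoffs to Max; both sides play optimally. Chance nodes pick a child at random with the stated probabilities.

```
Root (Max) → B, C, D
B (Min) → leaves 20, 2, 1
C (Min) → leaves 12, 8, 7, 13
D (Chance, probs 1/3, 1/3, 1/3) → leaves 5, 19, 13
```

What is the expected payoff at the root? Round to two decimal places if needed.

B (Min): min(20, 2, 1) = 1
C (Min): min(12, 8, 7, 13) = 7
D (Chance): 1/3·5 + 1/3·19 + 1/3·13 = 12.33
Root (Max): max(1, 7, 12.33) = 12.33

12.33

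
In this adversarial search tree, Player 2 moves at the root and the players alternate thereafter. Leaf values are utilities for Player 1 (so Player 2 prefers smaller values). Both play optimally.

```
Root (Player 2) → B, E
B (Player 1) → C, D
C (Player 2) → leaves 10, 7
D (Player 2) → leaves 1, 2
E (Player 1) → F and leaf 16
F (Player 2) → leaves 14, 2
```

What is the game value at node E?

F: min(14, 2) = 2
E: max(2, 16) = 16

16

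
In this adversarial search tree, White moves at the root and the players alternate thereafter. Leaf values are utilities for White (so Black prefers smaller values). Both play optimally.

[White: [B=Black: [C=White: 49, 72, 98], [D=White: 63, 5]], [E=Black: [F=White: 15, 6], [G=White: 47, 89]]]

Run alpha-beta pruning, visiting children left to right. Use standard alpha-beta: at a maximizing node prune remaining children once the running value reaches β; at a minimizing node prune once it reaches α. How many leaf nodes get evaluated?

C [α=-∞,β=+∞]: v=98
D [α=-∞,β=98]: v=63
B [α=-∞,β=+∞]: v=63
F [α=63,β=+∞]: v=15
E [α=63,β=+∞]: v=15 after child 1 ≤ α → α-cutoff, skip 1
Root [α=-∞,β=+∞]: v=63
Leaves evaluated: 7 of 9.

7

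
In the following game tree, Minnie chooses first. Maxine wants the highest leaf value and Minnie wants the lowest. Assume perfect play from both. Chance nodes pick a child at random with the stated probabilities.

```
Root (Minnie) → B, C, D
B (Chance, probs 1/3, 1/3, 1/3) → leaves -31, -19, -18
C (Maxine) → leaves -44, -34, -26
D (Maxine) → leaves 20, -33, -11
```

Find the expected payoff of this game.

B (Chance): 1/3·-31 + 1/3·-19 + 1/3·-18 = -22.67
C (Maxine): max(-44, -34, -26) = -26
D (Maxine): max(20, -33, -11) = 20
Root (Minnie): min(-22.67, -26, 20) = -26

-26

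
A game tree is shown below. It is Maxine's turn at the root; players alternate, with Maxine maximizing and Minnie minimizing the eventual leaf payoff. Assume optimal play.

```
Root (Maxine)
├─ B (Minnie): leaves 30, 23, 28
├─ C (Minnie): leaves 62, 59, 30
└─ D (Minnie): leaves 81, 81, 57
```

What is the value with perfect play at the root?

B (Minnie): min(30, 23, 28) = 23
C (Minnie): min(62, 59, 30) = 30
D (Minnie): min(81, 81, 57) = 57
Root (Maxine): max(23, 30, 57) = 57

57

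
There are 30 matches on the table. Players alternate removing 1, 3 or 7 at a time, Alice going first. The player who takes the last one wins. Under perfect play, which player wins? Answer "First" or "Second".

Mark each pile size as W (mover wins) or L (mover loses):
i:   0  1  2  3  4  5  6  7  8  9 10 11 12 13 14 15 16 17 18 19 20 21 22 23 24 25 26 27 28 29 30
     L  W  L  W  L  W  L  W  L  W  L  W  L  W  L  W  L  W  L  W  L  W  L  W  L  W  L  W  L  W  L
Position 30 is L, so the second player wins.

Second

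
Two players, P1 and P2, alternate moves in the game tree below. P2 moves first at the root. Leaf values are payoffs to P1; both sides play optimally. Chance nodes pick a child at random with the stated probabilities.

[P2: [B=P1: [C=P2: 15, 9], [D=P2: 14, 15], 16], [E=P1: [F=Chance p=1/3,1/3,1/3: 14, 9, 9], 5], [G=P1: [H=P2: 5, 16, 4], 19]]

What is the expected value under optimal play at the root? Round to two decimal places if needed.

C (P2): min(15, 9) = 9
D (P2): min(14, 15) = 14
B (P1): max(9, 14, 16) = 16
F (Chance): 1/3·14 + 1/3·9 + 1/3·9 = 10.67
E (P1): max(10.67, 5) = 10.67
H (P2): min(5, 16, 4) = 4
G (P1): max(4, 19) = 19
Root (P2): min(16, 10.67, 19) = 10.67

10.67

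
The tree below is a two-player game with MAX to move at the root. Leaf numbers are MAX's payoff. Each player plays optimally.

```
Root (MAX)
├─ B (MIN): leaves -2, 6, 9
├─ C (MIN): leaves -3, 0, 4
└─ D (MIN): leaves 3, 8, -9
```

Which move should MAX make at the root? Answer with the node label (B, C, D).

B (MIN): min(-2, 6, 9) = -2
C (MIN): min(-3, 0, 4) = -3
D (MIN): min(3, 8, -9) = -9
Root (MAX): max(-2, -3, -9) = -2
MAX picks the child with the highest value: B (value -2).

B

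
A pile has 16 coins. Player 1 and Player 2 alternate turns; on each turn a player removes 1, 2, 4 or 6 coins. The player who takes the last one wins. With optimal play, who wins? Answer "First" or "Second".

W/L table (W = player to move can force a win):
i:   0  1  2  3  4  5  6  7  8  9 10 11 12 13 14 15 16
     L  W  W  L  W  W  W  W  L  W  W  L  W  W  W  W  L
Position 16 is L, so the second player wins.

Second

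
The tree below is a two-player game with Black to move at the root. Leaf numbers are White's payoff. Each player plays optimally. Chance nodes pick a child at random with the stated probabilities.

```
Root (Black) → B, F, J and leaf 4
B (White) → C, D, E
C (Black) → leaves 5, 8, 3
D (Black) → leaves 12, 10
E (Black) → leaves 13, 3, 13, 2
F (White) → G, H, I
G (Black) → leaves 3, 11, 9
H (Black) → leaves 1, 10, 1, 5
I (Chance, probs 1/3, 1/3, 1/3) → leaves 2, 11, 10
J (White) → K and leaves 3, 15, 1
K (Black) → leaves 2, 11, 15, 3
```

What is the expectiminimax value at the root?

4

C (Black): min(5, 8, 3) = 3
D (Black): min(12, 10) = 10
E (Black): min(13, 3, 13, 2) = 2
B (White): max(3, 10, 2) = 10
G (Black): min(3, 11, 9) = 3
H (Black): min(1, 10, 1, 5) = 1
I (Chance): 1/3·2 + 1/3·11 + 1/3·10 = 7.67
F (White): max(3, 1, 7.67) = 7.67
K (Black): min(2, 11, 15, 3) = 2
J (White): max(2, 3, 15, 1) = 15
Root (Black): min(10, 7.67, 15, 4) = 4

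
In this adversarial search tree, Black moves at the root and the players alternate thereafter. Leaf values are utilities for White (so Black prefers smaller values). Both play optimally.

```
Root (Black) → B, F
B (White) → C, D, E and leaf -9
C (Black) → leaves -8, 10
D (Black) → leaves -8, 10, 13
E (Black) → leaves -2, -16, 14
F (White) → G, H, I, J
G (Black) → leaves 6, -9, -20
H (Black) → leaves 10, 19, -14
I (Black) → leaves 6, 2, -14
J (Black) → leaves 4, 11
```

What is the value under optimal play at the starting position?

-8

C (Black): min(-8, 10) = -8
D (Black): min(-8, 10, 13) = -8
E (Black): min(-2, -16, 14) = -16
B (White): max(-8, -8, -16, -9) = -8
G (Black): min(6, -9, -20) = -20
H (Black): min(10, 19, -14) = -14
I (Black): min(6, 2, -14) = -14
J (Black): min(4, 11) = 4
F (White): max(-20, -14, -14, 4) = 4
Root (Black): min(-8, 4) = -8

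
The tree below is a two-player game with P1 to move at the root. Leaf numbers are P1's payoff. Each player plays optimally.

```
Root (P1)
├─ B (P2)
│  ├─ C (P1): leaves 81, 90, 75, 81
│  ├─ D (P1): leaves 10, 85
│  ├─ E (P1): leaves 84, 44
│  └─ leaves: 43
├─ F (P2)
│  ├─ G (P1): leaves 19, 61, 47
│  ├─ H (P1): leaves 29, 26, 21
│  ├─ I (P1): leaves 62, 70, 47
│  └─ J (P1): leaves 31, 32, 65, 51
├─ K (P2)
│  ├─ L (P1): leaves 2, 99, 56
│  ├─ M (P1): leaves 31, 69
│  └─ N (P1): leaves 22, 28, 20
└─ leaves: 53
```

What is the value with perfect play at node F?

29

G: max(19, 61, 47) = 61
H: max(29, 26, 21) = 29
I: max(62, 70, 47) = 70
J: max(31, 32, 65, 51) = 65
F: min(61, 29, 70, 65) = 29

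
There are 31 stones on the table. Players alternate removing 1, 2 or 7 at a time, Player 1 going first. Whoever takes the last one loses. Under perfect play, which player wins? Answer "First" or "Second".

Second

Positions where the player to move wins (W) vs loses (L):
i:   0  1  2  3  4  5  6  7  8  9 10 11 12 13 14 15 16 17 18 19 20 21 22 23 24 25 26 27 28 29 30 31
     W  L  W  W  L  W  W  L  W  W  L  W  W  L  W  W  L  W  W  L  W  W  L  W  W  L  W  W  L  W  W  L
Position 31 is L, so the second player wins.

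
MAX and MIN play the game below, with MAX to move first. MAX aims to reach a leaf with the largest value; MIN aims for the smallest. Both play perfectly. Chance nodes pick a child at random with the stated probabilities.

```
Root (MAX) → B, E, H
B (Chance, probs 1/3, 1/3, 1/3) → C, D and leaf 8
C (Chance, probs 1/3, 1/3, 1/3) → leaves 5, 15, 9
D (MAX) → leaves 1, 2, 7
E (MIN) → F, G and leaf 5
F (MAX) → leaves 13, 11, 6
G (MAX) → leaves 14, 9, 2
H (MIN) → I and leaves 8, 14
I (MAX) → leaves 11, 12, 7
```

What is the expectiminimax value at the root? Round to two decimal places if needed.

C (Chance): 1/3·5 + 1/3·15 + 1/3·9 = 9.67
D (MAX): max(1, 2, 7) = 7
B (Chance): 1/3·9.67 + 1/3·7 + 1/3·8 = 8.22
F (MAX): max(13, 11, 6) = 13
G (MAX): max(14, 9, 2) = 14
E (MIN): min(13, 14, 5) = 5
I (MAX): max(11, 12, 7) = 12
H (MIN): min(12, 8, 14) = 8
Root (MAX): max(8.22, 5, 8) = 8.22

8.22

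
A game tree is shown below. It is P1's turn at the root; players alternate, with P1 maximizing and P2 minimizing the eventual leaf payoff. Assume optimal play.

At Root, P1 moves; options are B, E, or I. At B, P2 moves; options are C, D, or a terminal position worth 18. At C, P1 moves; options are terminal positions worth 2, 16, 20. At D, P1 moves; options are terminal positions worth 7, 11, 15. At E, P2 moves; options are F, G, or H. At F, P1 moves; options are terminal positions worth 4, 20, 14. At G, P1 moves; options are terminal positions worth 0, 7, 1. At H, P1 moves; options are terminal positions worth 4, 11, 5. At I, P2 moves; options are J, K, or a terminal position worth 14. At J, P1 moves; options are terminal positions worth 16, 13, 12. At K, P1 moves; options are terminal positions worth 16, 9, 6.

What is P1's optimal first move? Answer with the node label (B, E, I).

C (P1): max(2, 16, 20) = 20
D (P1): max(7, 11, 15) = 15
B (P2): min(20, 15, 18) = 15
F (P1): max(4, 20, 14) = 20
G (P1): max(0, 7, 1) = 7
H (P1): max(4, 11, 5) = 11
E (P2): min(20, 7, 11) = 7
J (P1): max(16, 13, 12) = 16
K (P1): max(16, 9, 6) = 16
I (P2): min(16, 16, 14) = 14
Root (P1): max(15, 7, 14) = 15
P1 picks the child with the highest value: B (value 15).

B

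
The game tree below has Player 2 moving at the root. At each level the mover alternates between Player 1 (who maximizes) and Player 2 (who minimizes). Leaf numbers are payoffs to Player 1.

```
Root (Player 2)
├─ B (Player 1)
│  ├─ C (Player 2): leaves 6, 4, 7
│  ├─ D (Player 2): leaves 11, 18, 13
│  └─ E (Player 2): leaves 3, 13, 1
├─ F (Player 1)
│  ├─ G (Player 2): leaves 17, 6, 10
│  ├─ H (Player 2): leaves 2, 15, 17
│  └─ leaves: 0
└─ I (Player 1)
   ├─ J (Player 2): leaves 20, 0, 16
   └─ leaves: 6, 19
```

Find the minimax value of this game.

6

C (Player 2): min(6, 4, 7) = 4
D (Player 2): min(11, 18, 13) = 11
E (Player 2): min(3, 13, 1) = 1
B (Player 1): max(4, 11, 1) = 11
G (Player 2): min(17, 6, 10) = 6
H (Player 2): min(2, 15, 17) = 2
F (Player 1): max(6, 2, 0) = 6
J (Player 2): min(20, 0, 16) = 0
I (Player 1): max(0, 6, 19) = 19
Root (Player 2): min(11, 6, 19) = 6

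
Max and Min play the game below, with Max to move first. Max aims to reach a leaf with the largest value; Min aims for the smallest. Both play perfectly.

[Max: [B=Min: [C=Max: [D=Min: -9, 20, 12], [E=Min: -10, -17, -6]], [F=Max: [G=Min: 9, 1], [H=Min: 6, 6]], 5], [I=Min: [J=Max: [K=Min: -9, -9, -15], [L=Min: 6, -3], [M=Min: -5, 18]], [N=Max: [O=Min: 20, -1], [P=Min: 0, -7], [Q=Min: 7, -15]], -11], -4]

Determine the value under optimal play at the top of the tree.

D (Min): min(-9, 20, 12) = -9
E (Min): min(-10, -17, -6) = -17
C (Max): max(-9, -17) = -9
G (Min): min(9, 1) = 1
H (Min): min(6, 6) = 6
F (Max): max(1, 6) = 6
B (Min): min(-9, 6, 5) = -9
K (Min): min(-9, -9, -15) = -15
L (Min): min(6, -3) = -3
M (Min): min(-5, 18) = -5
J (Max): max(-15, -3, -5) = -3
O (Min): min(20, -1) = -1
P (Min): min(0, -7) = -7
Q (Min): min(7, -15) = -15
N (Max): max(-1, -7, -15) = -1
I (Min): min(-3, -1, -11) = -11
Root (Max): max(-9, -11, -4) = -4

-4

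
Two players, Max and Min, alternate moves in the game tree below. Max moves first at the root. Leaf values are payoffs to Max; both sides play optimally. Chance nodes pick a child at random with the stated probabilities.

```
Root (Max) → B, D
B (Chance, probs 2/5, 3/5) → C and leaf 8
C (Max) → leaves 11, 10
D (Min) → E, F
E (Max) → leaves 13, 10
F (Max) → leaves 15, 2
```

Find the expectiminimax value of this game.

C (Max): max(11, 10) = 11
B (Chance): 2/5·11 + 3/5·8 = 9.2
E (Max): max(13, 10) = 13
F (Max): max(15, 2) = 15
D (Min): min(13, 15) = 13
Root (Max): max(9.2, 13) = 13

13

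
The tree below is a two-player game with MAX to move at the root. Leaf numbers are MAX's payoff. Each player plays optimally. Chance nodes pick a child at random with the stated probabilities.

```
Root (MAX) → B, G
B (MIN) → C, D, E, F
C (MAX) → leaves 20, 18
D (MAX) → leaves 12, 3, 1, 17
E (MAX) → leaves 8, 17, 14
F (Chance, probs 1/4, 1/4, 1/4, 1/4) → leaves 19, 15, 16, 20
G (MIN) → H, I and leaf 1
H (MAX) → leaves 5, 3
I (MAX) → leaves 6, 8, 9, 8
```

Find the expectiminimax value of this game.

C (MAX): max(20, 18) = 20
D (MAX): max(12, 3, 1, 17) = 17
E (MAX): max(8, 17, 14) = 17
F (Chance): 1/4·19 + 1/4·15 + 1/4·16 + 1/4·20 = 17.5
B (MIN): min(20, 17, 17, 17.5) = 17
H (MAX): max(5, 3) = 5
I (MAX): max(6, 8, 9, 8) = 9
G (MIN): min(5, 9, 1) = 1
Root (MAX): max(17, 1) = 17

17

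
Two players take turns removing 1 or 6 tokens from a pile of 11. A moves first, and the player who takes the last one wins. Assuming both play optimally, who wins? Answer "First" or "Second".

Second

Positions where the player to move wins (W) vs loses (L):
i:   0  1  2  3  4  5  6  7  8  9 10 11
     L  W  L  W  L  W  W  L  W  L  W  L
Position 11 is L, so the second player wins.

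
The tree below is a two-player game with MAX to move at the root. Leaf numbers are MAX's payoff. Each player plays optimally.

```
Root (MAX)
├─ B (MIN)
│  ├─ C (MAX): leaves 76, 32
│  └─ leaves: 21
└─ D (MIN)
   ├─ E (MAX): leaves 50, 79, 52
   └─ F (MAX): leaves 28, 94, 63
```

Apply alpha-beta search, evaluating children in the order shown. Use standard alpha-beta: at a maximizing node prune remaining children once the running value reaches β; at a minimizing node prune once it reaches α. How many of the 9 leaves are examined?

8

C [α=-∞,β=+∞]: v=76
B [α=-∞,β=+∞]: v=21
E [α=21,β=+∞]: v=79
F [α=21,β=79]: v=94 after child 2 ≥ β → β-cutoff, skip 1
D [α=21,β=+∞]: v=79
Root [α=-∞,β=+∞]: v=79
Leaves evaluated: 8 of 9.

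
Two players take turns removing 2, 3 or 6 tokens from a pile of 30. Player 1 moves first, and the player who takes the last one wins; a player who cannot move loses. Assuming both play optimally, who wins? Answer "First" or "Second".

First

Mark each pile size as W (mover wins) or L (mover loses):
i:   0  1  2  3  4  5  6  7  8  9 10 11 12 13 14 15 16 17 18 19 20 21 22 23 24 25 26 27 28 29 30
     L  L  W  W  W  L  W  W  W  L  L  W  W  W  L  W  W  W  L  L  W  W  W  L  W  W  W  L  L  W  W
Position 30 is W, so the first player wins.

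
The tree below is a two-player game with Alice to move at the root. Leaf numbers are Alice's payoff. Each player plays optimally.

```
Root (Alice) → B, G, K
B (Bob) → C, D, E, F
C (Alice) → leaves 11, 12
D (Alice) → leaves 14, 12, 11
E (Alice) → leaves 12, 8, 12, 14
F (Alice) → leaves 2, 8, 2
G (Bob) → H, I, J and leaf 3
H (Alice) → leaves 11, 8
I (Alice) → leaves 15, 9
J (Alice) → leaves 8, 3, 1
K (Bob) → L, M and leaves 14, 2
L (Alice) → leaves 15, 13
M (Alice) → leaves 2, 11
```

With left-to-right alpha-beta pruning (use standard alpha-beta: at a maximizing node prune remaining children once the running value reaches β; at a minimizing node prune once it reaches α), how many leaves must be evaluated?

C [α=-∞,β=+∞]: v=12
D [α=-∞,β=12]: v=14 after child 1 ≥ β → β-cutoff, skip 2
E [α=-∞,β=12]: v=12 after child 1 ≥ β → β-cutoff, skip 3
F [α=-∞,β=12]: v=8
B [α=-∞,β=+∞]: v=8
H [α=8,β=+∞]: v=11
I [α=8,β=11]: v=15 after child 1 ≥ β → β-cutoff, skip 1
J [α=8,β=11]: v=8
G [α=8,β=+∞]: v=8 after child 3 ≤ α → α-cutoff, skip 1
L [α=8,β=+∞]: v=15
M [α=8,β=15]: v=11
K [α=8,β=+∞]: v=2
Root [α=-∞,β=+∞]: v=8
Leaves evaluated: 19 of 26.

19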